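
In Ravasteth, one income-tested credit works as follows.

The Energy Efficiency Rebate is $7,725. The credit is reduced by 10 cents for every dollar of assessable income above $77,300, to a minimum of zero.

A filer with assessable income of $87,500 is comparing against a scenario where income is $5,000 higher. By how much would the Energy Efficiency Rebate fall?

At $87,500 — 10% of the $10,200 excess over $77,300 is $1,020; credit = $7,725 − $1,020 = $6,705.
At $92,500 — 10% of the $15,200 excess over $77,300 is $1,520; credit = $7,725 − $1,520 = $6,205.
Lost: $6,705 − $6,205 = $500.

$500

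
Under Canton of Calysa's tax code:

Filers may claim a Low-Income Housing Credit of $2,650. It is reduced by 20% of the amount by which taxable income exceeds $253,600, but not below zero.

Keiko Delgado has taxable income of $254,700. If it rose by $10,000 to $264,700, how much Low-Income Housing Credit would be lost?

At $254,700 — 20% of the $1,100 excess over $253,600 is $220; credit = $2,650 − $220 = $2,430.
At $264,700 — 20% of the $11,100 excess over $253,600 is $2,220; credit = $2,650 − $2,220 = $430.
Lost: $2,430 − $430 = $2,000.

$2,000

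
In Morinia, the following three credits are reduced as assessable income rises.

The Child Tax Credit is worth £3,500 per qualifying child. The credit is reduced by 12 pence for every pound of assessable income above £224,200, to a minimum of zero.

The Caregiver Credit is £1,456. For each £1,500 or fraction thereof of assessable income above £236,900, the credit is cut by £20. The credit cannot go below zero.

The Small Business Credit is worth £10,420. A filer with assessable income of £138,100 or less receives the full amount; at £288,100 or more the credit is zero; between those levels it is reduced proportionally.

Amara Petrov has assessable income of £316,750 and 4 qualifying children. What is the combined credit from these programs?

Child Tax Credit: base = 4 × £3,500 = £14,000. 12% of the £92,550 excess over £224,200 is £11,106; credit = £14,000 − £11,106 = £2,894.
Caregiver Credit: income exceeds £236,900 by £79,850, which is 54 full-or-partial £1,500 increments; reduction = 54 × £20 = £1,080, leaving £376.
Small Business Credit: £316,750 is at or above £288,100, so the credit is £0.
Total: £2,894 + £376 + £0 = £3,270.

£3,270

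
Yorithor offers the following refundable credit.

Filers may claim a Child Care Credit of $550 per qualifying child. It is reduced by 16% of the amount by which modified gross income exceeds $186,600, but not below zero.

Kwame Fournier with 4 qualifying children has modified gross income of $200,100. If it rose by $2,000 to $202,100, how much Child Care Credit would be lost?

At $200,100 — base = 4 × $550 = $2,200. 16% of the $13,500 excess over $186,600 is $2,160; credit = $2,200 − $2,160 = $40.
At $202,100 — base = 4 × $550 = $2,200. 16% of the $15,500 excess over $186,600 is $2,480 ≥ base, so the credit is $0.
Lost: $40 − $0 = $40.

$40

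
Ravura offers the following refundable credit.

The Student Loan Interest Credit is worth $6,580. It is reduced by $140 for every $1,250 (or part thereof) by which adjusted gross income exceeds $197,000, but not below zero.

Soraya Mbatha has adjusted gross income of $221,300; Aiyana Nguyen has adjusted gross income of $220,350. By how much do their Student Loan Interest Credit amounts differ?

Soraya ($221,300): Student Loan Interest Credit: income exceeds $197,000 by $24,300, which is 20 full-or-partial $1,250 increments; reduction = 20 × $140 = $2,800, leaving $3,780.
Aiyana ($220,350): Student Loan Interest Credit: income exceeds $197,000 by $23,350, which is 19 full-or-partial $1,250 increments; reduction = 19 × $140 = $2,660, leaving $3,920.
Difference: |$3,780 − $3,920| = $140.

$140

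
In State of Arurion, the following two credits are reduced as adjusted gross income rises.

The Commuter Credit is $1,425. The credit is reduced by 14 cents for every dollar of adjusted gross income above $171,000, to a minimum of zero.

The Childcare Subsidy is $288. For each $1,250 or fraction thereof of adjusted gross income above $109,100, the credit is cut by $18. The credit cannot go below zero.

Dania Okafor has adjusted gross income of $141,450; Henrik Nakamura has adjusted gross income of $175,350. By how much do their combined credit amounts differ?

Dania ($141,450): Commuter Credit: $141,450 is at or below the $171,000 threshold, so the full $1,425 applies. Childcare Subsidy: income exceeds $109,100 by $32,350 → 26 increments × $18 = $468 ≥ base, so the credit is $0. total $1,425 + $0 = $1,425
Henrik ($175,350): Commuter Credit: 14% of the $4,350 excess over $171,000 is $609; credit = $1,425 − $609 = $816. Childcare Subsidy: income exceeds $109,100 by $66,250 → 53 increments × $18 = $954 ≥ base, so the credit is $0. total $816 + $0 = $816
Difference: |$1,425 − $816| = $609.

$609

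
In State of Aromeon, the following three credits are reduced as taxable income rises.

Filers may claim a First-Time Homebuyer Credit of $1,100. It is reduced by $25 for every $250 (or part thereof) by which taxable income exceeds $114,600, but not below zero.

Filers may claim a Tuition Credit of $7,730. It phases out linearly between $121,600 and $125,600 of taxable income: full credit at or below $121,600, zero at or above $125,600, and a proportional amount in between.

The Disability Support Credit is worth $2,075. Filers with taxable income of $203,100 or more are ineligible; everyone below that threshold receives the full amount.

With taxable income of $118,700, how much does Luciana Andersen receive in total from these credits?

First-Time Homebuyer Credit: income exceeds $114,600 by $4,100, which is 17 full-or-partial $250 increments; reduction = 17 × $25 = $425, leaving $675.
Tuition Credit: $118,700 is at or below the $121,600 threshold, so the full $7,730 applies.
Disability Support Credit: $118,700 is below the $203,100 cutoff, so the full $2,075 applies.
Total: $675 + $7,730 + $2,075 = $10,480.

$10,480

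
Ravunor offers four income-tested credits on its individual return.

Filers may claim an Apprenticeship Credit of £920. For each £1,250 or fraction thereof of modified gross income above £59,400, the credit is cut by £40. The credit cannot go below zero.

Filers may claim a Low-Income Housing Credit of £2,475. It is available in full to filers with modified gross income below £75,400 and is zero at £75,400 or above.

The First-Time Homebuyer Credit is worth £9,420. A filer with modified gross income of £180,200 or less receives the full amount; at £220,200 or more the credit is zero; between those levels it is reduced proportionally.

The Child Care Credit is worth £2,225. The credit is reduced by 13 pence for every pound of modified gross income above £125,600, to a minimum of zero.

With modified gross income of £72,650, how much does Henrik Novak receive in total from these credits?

£14,600

Apprenticeship Credit: income exceeds £59,400 by £13,250, which is 11 full-or-partial £1,250 increments; reduction = 11 × £40 = £440, leaving £480.
Low-Income Housing Credit: £72,650 is below the £75,400 cutoff, so the full £2,475 applies.
First-Time Homebuyer Credit: £72,650 is at or below the £180,200 threshold, so the full £9,420 applies.
Child Care Credit: £72,650 is at or below the £125,600 threshold, so the full £2,225 applies.
Total: £480 + £2,475 + £9,420 + £2,225 = £14,600.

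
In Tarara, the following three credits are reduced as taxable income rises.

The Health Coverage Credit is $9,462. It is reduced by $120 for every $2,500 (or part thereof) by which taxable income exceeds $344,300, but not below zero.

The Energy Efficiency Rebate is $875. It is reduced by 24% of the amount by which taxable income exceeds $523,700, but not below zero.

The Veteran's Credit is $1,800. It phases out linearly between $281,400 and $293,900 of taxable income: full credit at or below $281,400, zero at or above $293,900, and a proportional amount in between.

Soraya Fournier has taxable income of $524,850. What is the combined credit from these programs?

Health Coverage Credit: income exceeds $344,300 by $180,550, which is 73 full-or-partial $2,500 increments; reduction = 73 × $120 = $8,760, leaving $702.
Energy Efficiency Rebate: 24% of the $1,150 excess over $523,700 is $276; credit = $875 − $276 = $599.
Veteran's Credit: $524,850 is at or above $293,900, so the credit is $0.
Total: $702 + $599 + $0 = $1,301.

$1,301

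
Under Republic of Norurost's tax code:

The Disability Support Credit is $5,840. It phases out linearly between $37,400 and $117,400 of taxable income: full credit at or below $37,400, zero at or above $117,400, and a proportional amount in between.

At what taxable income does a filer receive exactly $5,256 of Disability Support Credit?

$5,256 is 5,256/5,840 of the full $5,840, so 584/5,840 of the $80,000 range has been used: income = $37,400 + $80,000 × 584/5,840 = $45,400.

$45,400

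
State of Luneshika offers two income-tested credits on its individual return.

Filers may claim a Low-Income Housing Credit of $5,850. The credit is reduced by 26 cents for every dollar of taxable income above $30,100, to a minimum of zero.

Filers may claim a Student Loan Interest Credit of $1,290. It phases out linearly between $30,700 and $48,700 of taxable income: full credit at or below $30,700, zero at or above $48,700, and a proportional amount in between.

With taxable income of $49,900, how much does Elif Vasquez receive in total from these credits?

Low-Income Housing Credit: 26% of the $19,800 excess over $30,100 is $5,148; credit = $5,850 − $5,148 = $702.
Student Loan Interest Credit: $49,900 is at or above $48,700, so the credit is $0.
Total: $702 + $0 = $702.

$702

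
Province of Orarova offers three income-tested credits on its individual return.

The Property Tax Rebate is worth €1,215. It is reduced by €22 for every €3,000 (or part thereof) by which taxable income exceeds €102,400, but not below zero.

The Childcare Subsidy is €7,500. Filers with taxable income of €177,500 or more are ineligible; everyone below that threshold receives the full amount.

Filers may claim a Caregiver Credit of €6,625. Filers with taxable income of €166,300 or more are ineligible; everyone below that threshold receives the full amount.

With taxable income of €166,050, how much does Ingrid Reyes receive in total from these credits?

€14,856

Property Tax Rebate: income exceeds €102,400 by €63,650, which is 22 full-or-partial €3,000 increments; reduction = 22 × €22 = €484, leaving €731.
Childcare Subsidy: €166,050 is below the €177,500 cutoff, so the full €7,500 applies.
Caregiver Credit: €166,050 is below the €166,300 cutoff, so the full €6,625 applies.
Total: €731 + €7,500 + €6,625 = €14,856.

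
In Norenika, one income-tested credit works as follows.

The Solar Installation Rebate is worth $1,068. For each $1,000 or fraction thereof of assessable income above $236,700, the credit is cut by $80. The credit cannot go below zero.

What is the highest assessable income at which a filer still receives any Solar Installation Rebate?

$249,700

After 13 increments the reduction is 13 × $80 = $1,040, leaving $28; one more increment wipes it out. Increment 13 ends at excess 13 × $1,000 = $13,000, so the highest qualifying income is $236,700 + $13,000 = $249,700.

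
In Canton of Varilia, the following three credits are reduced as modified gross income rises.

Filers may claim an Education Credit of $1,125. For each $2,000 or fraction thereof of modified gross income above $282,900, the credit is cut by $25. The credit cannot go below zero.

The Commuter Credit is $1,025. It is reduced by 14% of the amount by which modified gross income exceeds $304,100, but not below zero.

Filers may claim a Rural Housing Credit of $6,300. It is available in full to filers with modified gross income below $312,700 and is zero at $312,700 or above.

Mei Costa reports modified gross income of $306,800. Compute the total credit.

$7,772

Education Credit: income exceeds $282,900 by $23,900, which is 12 full-or-partial $2,000 increments; reduction = 12 × $25 = $300, leaving $825.
Commuter Credit: 14% of the $2,700 excess over $304,100 is $378; credit = $1,025 − $378 = $647.
Rural Housing Credit: $306,800 is below the $312,700 cutoff, so the full $6,300 applies.
Total: $825 + $647 + $6,300 = $7,772.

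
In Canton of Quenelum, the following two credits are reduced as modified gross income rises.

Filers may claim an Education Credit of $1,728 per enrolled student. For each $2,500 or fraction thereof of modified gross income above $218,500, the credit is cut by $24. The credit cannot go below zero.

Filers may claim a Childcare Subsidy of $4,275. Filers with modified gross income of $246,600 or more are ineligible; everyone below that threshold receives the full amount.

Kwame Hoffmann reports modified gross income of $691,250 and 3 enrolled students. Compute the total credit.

$624

Education Credit: base = 3 × $1,728 = $5,184. income exceeds $218,500 by $472,750, which is 190 full-or-partial $2,500 increments; reduction = 190 × $24 = $4,560, leaving $624.
Childcare Subsidy: $691,250 meets or exceeds the $246,600 cutoff, so the credit is $0.
Total: $624 + $0 = $624.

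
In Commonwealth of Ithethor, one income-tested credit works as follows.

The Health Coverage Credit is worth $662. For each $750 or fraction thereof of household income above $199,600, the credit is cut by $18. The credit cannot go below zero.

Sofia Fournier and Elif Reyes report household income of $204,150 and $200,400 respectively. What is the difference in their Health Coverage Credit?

$90

Sofia ($204,150): Health Coverage Credit: income exceeds $199,600 by $4,550, which is 7 full-or-partial $750 increments; reduction = 7 × $18 = $126, leaving $536.
Elif ($200,400): Health Coverage Credit: income exceeds $199,600 by $800, which is 2 full-or-partial $750 increments; reduction = 2 × $18 = $36, leaving $626.
Difference: |$536 − $626| = $90.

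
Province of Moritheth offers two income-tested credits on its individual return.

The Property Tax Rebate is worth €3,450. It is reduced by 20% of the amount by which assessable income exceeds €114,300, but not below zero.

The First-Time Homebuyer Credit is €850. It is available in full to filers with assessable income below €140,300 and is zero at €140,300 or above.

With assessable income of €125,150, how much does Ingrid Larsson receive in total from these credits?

Property Tax Rebate: 20% of the €10,850 excess over €114,300 is €2,170; credit = €3,450 − €2,170 = €1,280.
First-Time Homebuyer Credit: €125,150 is below the €140,300 cutoff, so the full €850 applies.
Total: €1,280 + €850 = €2,130.

€2,130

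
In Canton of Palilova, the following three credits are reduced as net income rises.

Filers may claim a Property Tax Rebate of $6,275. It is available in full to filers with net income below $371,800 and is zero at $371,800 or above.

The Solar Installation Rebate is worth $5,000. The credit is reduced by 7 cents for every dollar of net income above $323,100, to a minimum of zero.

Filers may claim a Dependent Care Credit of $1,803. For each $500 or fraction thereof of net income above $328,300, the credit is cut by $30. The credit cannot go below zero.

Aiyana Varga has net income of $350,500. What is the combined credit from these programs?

Property Tax Rebate: $350,500 is below the $371,800 cutoff, so the full $6,275 applies.
Solar Installation Rebate: 7% of the $27,400 excess over $323,100 is $1,918; credit = $5,000 − $1,918 = $3,082.
Dependent Care Credit: income exceeds $328,300 by $22,200, which is 45 full-or-partial $500 increments; reduction = 45 × $30 = $1,350, leaving $453.
Total: $6,275 + $3,082 + $453 = $9,810.

$9,810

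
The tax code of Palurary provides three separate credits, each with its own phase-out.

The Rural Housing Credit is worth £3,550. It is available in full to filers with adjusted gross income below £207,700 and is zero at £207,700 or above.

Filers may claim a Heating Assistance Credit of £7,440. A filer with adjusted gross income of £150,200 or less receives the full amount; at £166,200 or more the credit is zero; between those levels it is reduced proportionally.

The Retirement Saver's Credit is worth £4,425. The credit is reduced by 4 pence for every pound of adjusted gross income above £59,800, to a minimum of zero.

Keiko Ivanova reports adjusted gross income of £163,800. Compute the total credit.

£4,931

Rural Housing Credit: £163,800 is below the £207,700 cutoff, so the full £3,550 applies.
Heating Assistance Credit: £163,800 is £13,600 into a £16,000 phase-out range, leaving 2,400/16,000 of the credit: £7,440 × 2,400/16,000 = £1,116.
Retirement Saver's Credit: 4% of the £104,000 excess over £59,800 is £4,160; credit = £4,425 − £4,160 = £265.
Total: £3,550 + £1,116 + £265 = £4,931.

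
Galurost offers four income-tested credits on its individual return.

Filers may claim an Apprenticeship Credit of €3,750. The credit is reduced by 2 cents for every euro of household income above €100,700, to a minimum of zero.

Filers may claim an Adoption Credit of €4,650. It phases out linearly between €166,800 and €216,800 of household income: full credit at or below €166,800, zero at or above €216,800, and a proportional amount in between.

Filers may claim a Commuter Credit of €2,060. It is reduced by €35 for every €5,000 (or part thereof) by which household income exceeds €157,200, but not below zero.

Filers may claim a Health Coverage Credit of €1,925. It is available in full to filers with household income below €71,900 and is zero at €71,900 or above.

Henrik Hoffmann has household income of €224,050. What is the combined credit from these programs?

€2,853

Apprenticeship Credit: 2% of the €123,350 excess over €100,700 is €2,467; credit = €3,750 − €2,467 = €1,283.
Adoption Credit: €224,050 is at or above €216,800, so the credit is €0.
Commuter Credit: income exceeds €157,200 by €66,850, which is 14 full-or-partial €5,000 increments; reduction = 14 × €35 = €490, leaving €1,570.
Health Coverage Credit: €224,050 meets or exceeds the €71,900 cutoff, so the credit is €0.
Total: €1,283 + €0 + €1,570 + €0 = €2,853.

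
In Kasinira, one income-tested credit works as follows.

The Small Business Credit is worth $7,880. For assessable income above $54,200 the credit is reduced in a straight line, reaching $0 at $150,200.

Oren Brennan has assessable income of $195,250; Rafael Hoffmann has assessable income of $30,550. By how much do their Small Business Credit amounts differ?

$7,880

Oren ($195,250): Small Business Credit: $195,250 is at or above $150,200, so the credit is $0.
Rafael ($30,550): Small Business Credit: $30,550 is at or below the $54,200 threshold, so the full $7,880 applies.
Difference: |$0 − $7,880| = $7,880.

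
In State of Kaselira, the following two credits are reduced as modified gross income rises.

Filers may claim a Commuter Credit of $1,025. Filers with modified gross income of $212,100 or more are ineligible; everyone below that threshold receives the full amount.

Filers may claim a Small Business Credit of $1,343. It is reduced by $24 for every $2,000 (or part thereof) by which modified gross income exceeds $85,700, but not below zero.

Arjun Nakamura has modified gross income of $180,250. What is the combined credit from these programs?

Commuter Credit: $180,250 is below the $212,100 cutoff, so the full $1,025 applies.
Small Business Credit: income exceeds $85,700 by $94,550, which is 48 full-or-partial $2,000 increments; reduction = 48 × $24 = $1,152, leaving $191.
Total: $1,025 + $191 = $1,216.

$1,216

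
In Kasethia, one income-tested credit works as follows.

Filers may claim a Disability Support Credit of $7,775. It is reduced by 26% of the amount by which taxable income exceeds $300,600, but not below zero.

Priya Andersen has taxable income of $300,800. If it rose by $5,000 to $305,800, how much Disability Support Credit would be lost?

At $300,800 — 26% of the $200 excess over $300,600 is $52; credit = $7,775 − $52 = $7,723.
At $305,800 — 26% of the $5,200 excess over $300,600 is $1,352; credit = $7,775 − $1,352 = $6,423.
Lost: $7,723 − $6,423 = $1,300.

$1,300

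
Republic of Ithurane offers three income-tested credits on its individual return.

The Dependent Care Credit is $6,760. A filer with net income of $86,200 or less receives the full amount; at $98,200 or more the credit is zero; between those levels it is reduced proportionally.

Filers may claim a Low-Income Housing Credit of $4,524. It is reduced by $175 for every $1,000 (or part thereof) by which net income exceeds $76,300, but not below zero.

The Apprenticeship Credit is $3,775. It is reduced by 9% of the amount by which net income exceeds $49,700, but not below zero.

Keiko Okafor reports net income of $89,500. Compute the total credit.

$7,168

Dependent Care Credit: $89,500 is $3,300 into a $12,000 phase-out range, leaving 8,700/12,000 of the credit: $6,760 × 8,700/12,000 = $4,901.
Low-Income Housing Credit: income exceeds $76,300 by $13,200, which is 14 full-or-partial $1,000 increments; reduction = 14 × $175 = $2,450, leaving $2,074.
Apprenticeship Credit: 9% of the $39,800 excess over $49,700 is $3,582; credit = $3,775 − $3,582 = $193.
Total: $4,901 + $2,074 + $193 = $7,168.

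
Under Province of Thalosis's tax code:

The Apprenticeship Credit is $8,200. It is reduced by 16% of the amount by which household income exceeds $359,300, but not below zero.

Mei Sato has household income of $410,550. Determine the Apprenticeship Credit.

Apprenticeship Credit: 16% of the $51,250 excess over $359,300 is $8,200 ≥ base, so the credit is $0.

$0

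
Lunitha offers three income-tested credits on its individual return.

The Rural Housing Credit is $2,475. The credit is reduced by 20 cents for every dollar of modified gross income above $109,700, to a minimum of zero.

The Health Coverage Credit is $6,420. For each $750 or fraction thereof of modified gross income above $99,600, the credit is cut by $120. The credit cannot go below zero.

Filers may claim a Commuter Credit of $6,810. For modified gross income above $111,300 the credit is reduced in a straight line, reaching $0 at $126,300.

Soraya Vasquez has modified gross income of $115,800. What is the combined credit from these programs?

$9,802

Rural Housing Credit: 20% of the $6,100 excess over $109,700 is $1,220; credit = $2,475 − $1,220 = $1,255.
Health Coverage Credit: income exceeds $99,600 by $16,200, which is 22 full-or-partial $750 increments; reduction = 22 × $120 = $2,640, leaving $3,780.
Commuter Credit: $115,800 is $4,500 into a $15,000 phase-out range, leaving 10,500/15,000 of the credit: $6,810 × 10,500/15,000 = $4,767.
Total: $1,255 + $3,780 + $4,767 = $9,802.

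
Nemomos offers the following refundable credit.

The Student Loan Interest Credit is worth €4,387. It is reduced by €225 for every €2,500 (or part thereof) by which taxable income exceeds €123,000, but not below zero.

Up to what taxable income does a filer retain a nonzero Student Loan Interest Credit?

After 19 increments the reduction is 19 × €225 = €4,275, leaving €112; one more increment wipes it out. Increment 19 ends at excess 19 × €2,500 = €47,500, so the highest qualifying income is €123,000 + €47,500 = €170,500.

€170,500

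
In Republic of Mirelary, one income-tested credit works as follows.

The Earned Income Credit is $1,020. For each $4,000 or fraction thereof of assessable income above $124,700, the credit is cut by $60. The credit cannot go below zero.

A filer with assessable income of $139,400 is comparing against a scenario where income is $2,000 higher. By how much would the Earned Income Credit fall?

At $139,400 — income exceeds $124,700 by $14,700, which is 4 full-or-partial $4,000 increments; reduction = 4 × $60 = $240, leaving $780.
At $141,400 — income exceeds $124,700 by $16,700, which is 5 full-or-partial $4,000 increments; reduction = 5 × $60 = $300, leaving $720.
Lost: $780 − $720 = $60.

$60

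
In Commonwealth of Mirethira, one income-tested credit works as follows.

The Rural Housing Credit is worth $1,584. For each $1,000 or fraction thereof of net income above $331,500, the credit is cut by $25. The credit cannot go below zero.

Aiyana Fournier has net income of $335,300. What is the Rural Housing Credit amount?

$1,484

Rural Housing Credit: income exceeds $331,500 by $3,800, which is 4 full-or-partial $1,000 increments; reduction = 4 × $25 = $100, leaving $1,484.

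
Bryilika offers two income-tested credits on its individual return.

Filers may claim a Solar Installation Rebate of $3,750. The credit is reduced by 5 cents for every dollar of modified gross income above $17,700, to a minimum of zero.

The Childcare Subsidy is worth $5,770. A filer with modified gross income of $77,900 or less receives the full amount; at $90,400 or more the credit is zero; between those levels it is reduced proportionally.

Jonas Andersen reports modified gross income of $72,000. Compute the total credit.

$6,805

Solar Installation Rebate: 5% of the $54,300 excess over $17,700 is $2,715; credit = $3,750 − $2,715 = $1,035.
Childcare Subsidy: $72,000 is at or below the $77,900 threshold, so the full $5,770 applies.
Total: $1,035 + $5,770 = $6,805.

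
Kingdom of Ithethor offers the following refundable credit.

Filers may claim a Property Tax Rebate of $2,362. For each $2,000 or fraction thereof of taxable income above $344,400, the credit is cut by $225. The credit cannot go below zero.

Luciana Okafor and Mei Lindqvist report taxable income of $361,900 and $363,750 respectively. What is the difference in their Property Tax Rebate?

$225

Luciana ($361,900): Property Tax Rebate: income exceeds $344,400 by $17,500, which is 9 full-or-partial $2,000 increments; reduction = 9 × $225 = $2,025, leaving $337.
Mei ($363,750): Property Tax Rebate: income exceeds $344,400 by $19,350, which is 10 full-or-partial $2,000 increments; reduction = 10 × $225 = $2,250, leaving $112.
Difference: |$337 − $112| = $225.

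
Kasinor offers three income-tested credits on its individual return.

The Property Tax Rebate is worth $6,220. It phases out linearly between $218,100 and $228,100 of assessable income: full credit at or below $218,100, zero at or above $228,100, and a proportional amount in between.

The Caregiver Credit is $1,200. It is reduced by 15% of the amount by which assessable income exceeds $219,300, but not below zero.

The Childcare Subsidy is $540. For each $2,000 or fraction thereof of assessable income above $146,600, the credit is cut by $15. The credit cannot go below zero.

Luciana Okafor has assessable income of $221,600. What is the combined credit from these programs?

$4,898

Property Tax Rebate: $221,600 is $3,500 into a $10,000 phase-out range, leaving 6,500/10,000 of the credit: $6,220 × 6,500/10,000 = $4,043.
Caregiver Credit: 15% of the $2,300 excess over $219,300 is $345; credit = $1,200 − $345 = $855.
Childcare Subsidy: income exceeds $146,600 by $75,000 → 38 increments × $15 = $570 ≥ base, so the credit is $0.
Total: $4,043 + $855 + $0 = $4,898.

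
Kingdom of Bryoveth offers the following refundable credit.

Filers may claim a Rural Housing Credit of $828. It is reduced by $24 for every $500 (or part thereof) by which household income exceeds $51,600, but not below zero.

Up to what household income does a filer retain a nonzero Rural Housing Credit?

After 34 increments the reduction is 34 × $24 = $816, leaving $12; one more increment wipes it out. Increment 34 ends at excess 34 × $500 = $17,000, so the highest qualifying income is $51,600 + $17,000 = $68,600.

$68,600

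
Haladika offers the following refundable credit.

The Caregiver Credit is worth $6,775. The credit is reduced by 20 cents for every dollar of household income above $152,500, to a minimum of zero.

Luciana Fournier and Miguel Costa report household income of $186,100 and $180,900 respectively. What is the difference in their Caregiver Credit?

Luciana ($186,100): Caregiver Credit: 20% of the $33,600 excess over $152,500 is $6,720; credit = $6,775 − $6,720 = $55.
Miguel ($180,900): Caregiver Credit: 20% of the $28,400 excess over $152,500 is $5,680; credit = $6,775 − $5,680 = $1,095.
Difference: |$55 − $1,095| = $1,040.

$1,040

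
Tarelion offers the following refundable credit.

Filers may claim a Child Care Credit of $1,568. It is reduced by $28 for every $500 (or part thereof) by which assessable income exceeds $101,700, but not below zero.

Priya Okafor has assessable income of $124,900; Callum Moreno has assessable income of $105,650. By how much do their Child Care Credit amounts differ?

$1,092

Priya ($124,900): Child Care Credit: income exceeds $101,700 by $23,200, which is 47 full-or-partial $500 increments; reduction = 47 × $28 = $1,316, leaving $252.
Callum ($105,650): Child Care Credit: income exceeds $101,700 by $3,950, which is 8 full-or-partial $500 increments; reduction = 8 × $28 = $224, leaving $1,344.
Difference: |$252 − $1,344| = $1,092.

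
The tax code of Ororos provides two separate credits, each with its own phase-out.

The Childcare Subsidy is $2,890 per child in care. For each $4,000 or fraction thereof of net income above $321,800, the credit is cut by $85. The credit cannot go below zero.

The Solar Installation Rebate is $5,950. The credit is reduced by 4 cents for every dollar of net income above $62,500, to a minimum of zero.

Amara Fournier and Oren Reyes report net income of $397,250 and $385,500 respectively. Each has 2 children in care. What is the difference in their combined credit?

$255

Amara ($397,250): Childcare Subsidy: base = 2 × $2,890 = $5,780. income exceeds $321,800 by $75,450, which is 19 full-or-partial $4,000 increments; reduction = 19 × $85 = $1,615, leaving $4,165. Solar Installation Rebate: 4% of the $334,750 excess over $62,500 is $13,390 ≥ base, so the credit is $0. total $4,165 + $0 = $4,165
Oren ($385,500): Childcare Subsidy: base = 2 × $2,890 = $5,780. income exceeds $321,800 by $63,700, which is 16 full-or-partial $4,000 increments; reduction = 16 × $85 = $1,360, leaving $4,420. Solar Installation Rebate: 4% of the $323,000 excess over $62,500 is $12,920 ≥ base, so the credit is $0. total $4,420 + $0 = $4,420
Difference: |$4,165 − $4,420| = $255.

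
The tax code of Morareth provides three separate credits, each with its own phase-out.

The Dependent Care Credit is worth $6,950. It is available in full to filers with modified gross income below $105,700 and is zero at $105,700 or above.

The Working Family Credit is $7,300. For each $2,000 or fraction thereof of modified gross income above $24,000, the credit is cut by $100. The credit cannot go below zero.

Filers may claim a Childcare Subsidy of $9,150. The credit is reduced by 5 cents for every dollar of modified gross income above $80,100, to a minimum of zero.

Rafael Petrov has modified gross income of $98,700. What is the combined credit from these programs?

Dependent Care Credit: $98,700 is below the $105,700 cutoff, so the full $6,950 applies.
Working Family Credit: income exceeds $24,000 by $74,700, which is 38 full-or-partial $2,000 increments; reduction = 38 × $100 = $3,800, leaving $3,500.
Childcare Subsidy: 5% of the $18,600 excess over $80,100 is $930; credit = $9,150 − $930 = $8,220.
Total: $6,950 + $3,500 + $8,220 = $18,670.

$18,670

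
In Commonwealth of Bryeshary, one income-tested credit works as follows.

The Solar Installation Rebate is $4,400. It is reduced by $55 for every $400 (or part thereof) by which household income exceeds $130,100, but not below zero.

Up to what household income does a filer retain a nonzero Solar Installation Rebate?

After 79 increments the reduction is 79 × $55 = $4,345, leaving $55; one more increment wipes it out. Increment 79 ends at excess 79 × $400 = $31,600, so the highest qualifying income is $130,100 + $31,600 = $161,700.

$161,700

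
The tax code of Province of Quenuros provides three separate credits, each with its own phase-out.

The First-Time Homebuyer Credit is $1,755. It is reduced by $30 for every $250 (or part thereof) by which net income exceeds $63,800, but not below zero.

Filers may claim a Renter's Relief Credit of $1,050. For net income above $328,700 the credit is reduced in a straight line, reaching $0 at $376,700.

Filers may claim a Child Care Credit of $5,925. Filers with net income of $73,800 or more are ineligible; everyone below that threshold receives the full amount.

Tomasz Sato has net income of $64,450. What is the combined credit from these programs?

First-Time Homebuyer Credit: income exceeds $63,800 by $650, which is 3 full-or-partial $250 increments; reduction = 3 × $30 = $90, leaving $1,665.
Renter's Relief Credit: $64,450 is at or below the $328,700 threshold, so the full $1,050 applies.
Child Care Credit: $64,450 is below the $73,800 cutoff, so the full $5,925 applies.
Total: $1,665 + $1,050 + $5,925 = $8,640.

$8,640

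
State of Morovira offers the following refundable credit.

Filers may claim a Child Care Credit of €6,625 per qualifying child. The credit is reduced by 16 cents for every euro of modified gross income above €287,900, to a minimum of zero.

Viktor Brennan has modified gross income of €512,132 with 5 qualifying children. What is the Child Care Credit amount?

Child Care Credit: base = 5 × €6,625 = €33,125. 16% of the €224,232 excess over €287,900 is €35,877.12 ≥ base, so the credit is €0.

€0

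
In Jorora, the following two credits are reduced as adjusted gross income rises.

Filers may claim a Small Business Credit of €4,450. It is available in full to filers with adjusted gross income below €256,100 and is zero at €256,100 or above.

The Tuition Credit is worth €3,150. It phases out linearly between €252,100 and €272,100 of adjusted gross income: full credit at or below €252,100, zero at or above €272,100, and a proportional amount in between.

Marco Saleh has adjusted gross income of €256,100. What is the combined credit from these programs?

Small Business Credit: €256,100 meets or exceeds the €256,100 cutoff, so the credit is €0.
Tuition Credit: €256,100 is €4,000 into a €20,000 phase-out range, leaving 16,000/20,000 of the credit: €3,150 × 16,000/20,000 = €2,520.
Total: €0 + €2,520 = €2,520.

€2,520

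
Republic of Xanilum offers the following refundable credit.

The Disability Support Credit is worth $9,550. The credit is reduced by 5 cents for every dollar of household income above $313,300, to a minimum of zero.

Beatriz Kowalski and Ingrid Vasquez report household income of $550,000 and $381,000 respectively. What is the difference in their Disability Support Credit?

Beatriz ($550,000): Disability Support Credit: 5% of the $236,700 excess over $313,300 is $11,835 ≥ base, so the credit is $0.
Ingrid ($381,000): Disability Support Credit: 5% of the $67,700 excess over $313,300 is $3,385; credit = $9,550 − $3,385 = $6,165.
Difference: |$0 − $6,165| = $6,165.

$6,165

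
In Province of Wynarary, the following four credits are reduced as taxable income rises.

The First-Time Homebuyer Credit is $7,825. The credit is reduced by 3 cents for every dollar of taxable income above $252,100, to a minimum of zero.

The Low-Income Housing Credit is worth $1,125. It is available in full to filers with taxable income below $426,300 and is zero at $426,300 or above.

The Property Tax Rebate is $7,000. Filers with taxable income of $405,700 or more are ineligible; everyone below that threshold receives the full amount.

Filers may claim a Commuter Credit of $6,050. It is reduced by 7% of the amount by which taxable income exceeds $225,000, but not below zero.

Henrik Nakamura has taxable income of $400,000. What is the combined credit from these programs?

$11,513

First-Time Homebuyer Credit: 3% of the $147,900 excess over $252,100 is $4,437; credit = $7,825 − $4,437 = $3,388.
Low-Income Housing Credit: $400,000 is below the $426,300 cutoff, so the full $1,125 applies.
Property Tax Rebate: $400,000 is below the $405,700 cutoff, so the full $7,000 applies.
Commuter Credit: 7% of the $175,000 excess over $225,000 is $12,250 ≥ base, so the credit is $0.
Total: $3,388 + $1,125 + $7,000 + $0 = $11,513.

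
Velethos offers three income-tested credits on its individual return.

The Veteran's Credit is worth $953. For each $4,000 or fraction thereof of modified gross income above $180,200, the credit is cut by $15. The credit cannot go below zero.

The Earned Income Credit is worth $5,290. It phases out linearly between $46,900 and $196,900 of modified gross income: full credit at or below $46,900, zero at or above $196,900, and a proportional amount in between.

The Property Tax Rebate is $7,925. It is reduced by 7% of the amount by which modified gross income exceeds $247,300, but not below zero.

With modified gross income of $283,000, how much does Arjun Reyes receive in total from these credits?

$5,989

Veteran's Credit: income exceeds $180,200 by $102,800, which is 26 full-or-partial $4,000 increments; reduction = 26 × $15 = $390, leaving $563.
Earned Income Credit: $283,000 is at or above $196,900, so the credit is $0.
Property Tax Rebate: 7% of the $35,700 excess over $247,300 is $2,499; credit = $7,925 − $2,499 = $5,426.
Total: $563 + $0 + $5,426 = $5,989.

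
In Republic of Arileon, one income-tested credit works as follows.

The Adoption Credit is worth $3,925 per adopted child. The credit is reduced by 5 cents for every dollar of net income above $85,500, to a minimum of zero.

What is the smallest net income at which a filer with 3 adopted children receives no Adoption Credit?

$321,000

Full credit = 3 × $3,925 = $11,775.
The credit falls by 5% of each dollar above $85,500, so it reaches zero when the excess is $11,775 / 5% = $235,500: income = $85,500 + $235,500 = $321,000.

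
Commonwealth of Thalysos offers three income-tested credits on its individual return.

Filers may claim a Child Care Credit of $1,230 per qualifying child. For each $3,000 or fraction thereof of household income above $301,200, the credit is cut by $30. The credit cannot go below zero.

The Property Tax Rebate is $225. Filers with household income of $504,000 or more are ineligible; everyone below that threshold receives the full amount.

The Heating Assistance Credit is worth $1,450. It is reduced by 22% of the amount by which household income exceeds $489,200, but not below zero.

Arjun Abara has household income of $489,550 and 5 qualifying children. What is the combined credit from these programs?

$5,858

Child Care Credit: base = 5 × $1,230 = $6,150. income exceeds $301,200 by $188,350, which is 63 full-or-partial $3,000 increments; reduction = 63 × $30 = $1,890, leaving $4,260.
Property Tax Rebate: $489,550 is below the $504,000 cutoff, so the full $225 applies.
Heating Assistance Credit: 22% of the $350 excess over $489,200 is $77; credit = $1,450 − $77 = $1,373.
Total: $4,260 + $225 + $1,373 = $5,858.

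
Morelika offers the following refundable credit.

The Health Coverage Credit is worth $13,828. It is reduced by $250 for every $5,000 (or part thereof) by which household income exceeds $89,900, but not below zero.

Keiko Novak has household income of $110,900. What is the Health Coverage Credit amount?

$12,578

Health Coverage Credit: income exceeds $89,900 by $21,000, which is 5 full-or-partial $5,000 increments; reduction = 5 × $250 = $1,250, leaving $12,578.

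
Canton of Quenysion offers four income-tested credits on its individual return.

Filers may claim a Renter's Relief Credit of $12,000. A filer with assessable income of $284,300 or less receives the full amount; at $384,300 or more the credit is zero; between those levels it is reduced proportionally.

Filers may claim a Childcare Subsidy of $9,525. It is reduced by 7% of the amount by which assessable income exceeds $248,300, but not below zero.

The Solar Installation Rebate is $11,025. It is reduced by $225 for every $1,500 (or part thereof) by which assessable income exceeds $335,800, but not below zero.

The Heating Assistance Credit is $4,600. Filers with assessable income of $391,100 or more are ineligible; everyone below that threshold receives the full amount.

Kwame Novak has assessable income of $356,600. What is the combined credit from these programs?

$17,743

Renter's Relief Credit: $356,600 is $72,300 into a $100,000 phase-out range, leaving 27,700/100,000 of the credit: $12,000 × 27,700/100,000 = $3,324.
Childcare Subsidy: 7% of the $108,300 excess over $248,300 is $7,581; credit = $9,525 − $7,581 = $1,944.
Solar Installation Rebate: income exceeds $335,800 by $20,800, which is 14 full-or-partial $1,500 increments; reduction = 14 × $225 = $3,150, leaving $7,875.
Heating Assistance Credit: $356,600 is below the $391,100 cutoff, so the full $4,600 applies.
Total: $3,324 + $1,944 + $7,875 + $4,600 = $17,743.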